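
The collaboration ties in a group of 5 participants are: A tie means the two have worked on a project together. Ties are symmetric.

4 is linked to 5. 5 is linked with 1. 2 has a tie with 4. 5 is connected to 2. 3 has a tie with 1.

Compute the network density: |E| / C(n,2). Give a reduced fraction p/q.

There are 5 edges and 5 nodes, so the maximum possible is C(5,2) = 10.
Density = 5/10 = 1/2.

1/2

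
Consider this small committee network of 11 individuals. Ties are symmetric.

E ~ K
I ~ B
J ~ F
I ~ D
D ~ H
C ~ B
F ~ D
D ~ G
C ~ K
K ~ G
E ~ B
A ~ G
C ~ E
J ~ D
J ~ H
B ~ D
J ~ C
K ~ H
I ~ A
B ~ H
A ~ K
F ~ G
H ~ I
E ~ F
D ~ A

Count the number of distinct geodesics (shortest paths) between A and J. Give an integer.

1

The shortest distance is 2, and the only length-2 path is A–D–J. So there is exactly 1 shortest path.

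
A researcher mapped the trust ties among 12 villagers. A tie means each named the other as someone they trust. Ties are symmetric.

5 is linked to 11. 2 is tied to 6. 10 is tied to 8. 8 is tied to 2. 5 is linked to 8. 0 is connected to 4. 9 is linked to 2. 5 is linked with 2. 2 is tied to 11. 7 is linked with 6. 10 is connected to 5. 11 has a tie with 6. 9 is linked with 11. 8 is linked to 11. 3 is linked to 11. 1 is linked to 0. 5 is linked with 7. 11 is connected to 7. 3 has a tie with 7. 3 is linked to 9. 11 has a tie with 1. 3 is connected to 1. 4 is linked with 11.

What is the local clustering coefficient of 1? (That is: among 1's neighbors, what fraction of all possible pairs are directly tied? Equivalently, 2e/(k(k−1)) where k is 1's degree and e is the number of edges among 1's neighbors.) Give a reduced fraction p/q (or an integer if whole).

1's neighbors: 0, 3, and 11 (k = 3).
Possible neighbor pairs: C(3,2) = 3. Edges among them: 3–11 → e = 1.
Clustering(1) = 1/3.

1/3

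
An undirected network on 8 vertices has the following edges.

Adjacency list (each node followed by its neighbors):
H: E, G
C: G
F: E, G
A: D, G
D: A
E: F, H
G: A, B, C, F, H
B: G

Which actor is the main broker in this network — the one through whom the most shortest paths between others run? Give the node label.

G

Unnormalized betweenness of each node: A:6, B:0, C:0, D:0, E:1/2, F:5/2, G:35/2, H:5/2.
G has the largest value, 35/2, making it the main broker — the node through which the most shortest paths run.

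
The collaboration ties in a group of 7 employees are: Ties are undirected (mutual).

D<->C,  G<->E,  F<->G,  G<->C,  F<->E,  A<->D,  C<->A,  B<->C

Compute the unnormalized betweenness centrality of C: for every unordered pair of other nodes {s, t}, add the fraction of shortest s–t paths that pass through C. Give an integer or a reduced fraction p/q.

Pairs whose geodesics pass through C — E–B: 1; E–A: 1; E–D: 1; G–B: 1; G–A: 1; G–D: 1; F–B: 1; F–A: 1; F–D: 1; B–A: 1; B–D: 1.
All other pairs contribute 0.
Summing the contributions gives betweenness(C) = 11.

11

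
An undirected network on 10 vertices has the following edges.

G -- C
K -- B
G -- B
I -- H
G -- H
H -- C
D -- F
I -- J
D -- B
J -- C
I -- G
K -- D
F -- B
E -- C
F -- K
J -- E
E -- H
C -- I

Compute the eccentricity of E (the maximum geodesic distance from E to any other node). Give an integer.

Distances from E: B:3, C:1, D:4, F:4, G:2, H:1, I:2, J:1, K:4.
The largest is 4 (to F, K, and D), so the eccentricity of E is 4.

4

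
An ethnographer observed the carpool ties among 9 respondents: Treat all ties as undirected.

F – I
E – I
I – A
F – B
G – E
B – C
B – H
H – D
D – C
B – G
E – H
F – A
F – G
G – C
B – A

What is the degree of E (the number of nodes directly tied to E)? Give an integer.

3

E is directly tied to G, H, and I. That is 3 neighbors, so the degree of E is 3.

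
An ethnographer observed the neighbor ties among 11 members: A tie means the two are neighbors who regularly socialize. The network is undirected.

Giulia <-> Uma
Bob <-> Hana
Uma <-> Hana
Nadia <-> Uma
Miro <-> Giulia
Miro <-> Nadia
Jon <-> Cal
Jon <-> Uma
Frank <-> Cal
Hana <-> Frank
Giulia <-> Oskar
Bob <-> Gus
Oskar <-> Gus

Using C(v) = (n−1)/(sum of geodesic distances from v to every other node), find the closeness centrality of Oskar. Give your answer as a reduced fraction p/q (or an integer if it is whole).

Distances from Oskar: Bob:2, Cal:4, Frank:4, Giulia:1, Gus:1, Hana:3, Jon:3, Miro:2, Nadia:3, Uma:2. Sum = 25.
n = 11, so closeness = 10/25 = 2/5.

2/5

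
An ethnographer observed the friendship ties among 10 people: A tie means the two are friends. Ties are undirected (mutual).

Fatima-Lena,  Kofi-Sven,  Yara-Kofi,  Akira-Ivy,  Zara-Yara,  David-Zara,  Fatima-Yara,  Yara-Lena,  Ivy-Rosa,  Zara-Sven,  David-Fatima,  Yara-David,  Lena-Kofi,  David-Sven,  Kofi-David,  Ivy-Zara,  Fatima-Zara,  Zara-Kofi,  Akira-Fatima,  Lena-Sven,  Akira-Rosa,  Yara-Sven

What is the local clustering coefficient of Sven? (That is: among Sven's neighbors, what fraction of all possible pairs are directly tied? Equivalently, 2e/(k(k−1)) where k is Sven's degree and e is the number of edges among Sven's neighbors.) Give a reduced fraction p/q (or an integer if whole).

4/5

Sven's neighbors: David, Kofi, Lena, Yara, and Zara (k = 5).
Possible neighbor pairs: C(5,2) = 10. Edges among them: David–Kofi, David–Yara, David–Zara, Kofi–Lena, Kofi–Yara, Kofi–Zara, Lena–Yara, Yara–Zara → e = 8.
Clustering(Sven) = 8/10 = 4/5.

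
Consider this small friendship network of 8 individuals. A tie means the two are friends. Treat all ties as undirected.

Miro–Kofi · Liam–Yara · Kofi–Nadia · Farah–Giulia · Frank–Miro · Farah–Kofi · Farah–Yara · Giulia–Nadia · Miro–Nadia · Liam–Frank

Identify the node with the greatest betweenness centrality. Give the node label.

Farah

Unnormalized betweenness of each node: Farah:11/2, Frank:3, Giulia:1, Kofi:3, Liam:2, Miro:5, Nadia:5/2, Yara:3.
Farah has the largest value, 11/2, making it the main broker — the node through which the most shortest paths run.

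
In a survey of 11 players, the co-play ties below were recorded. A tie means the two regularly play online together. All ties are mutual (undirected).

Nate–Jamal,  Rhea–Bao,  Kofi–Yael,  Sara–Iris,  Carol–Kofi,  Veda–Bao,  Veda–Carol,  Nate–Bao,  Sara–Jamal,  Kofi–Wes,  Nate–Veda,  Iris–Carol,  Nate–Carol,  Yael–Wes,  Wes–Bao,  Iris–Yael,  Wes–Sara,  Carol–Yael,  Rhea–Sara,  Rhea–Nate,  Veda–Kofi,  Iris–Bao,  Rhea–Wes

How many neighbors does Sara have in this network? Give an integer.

Sara is directly tied to Iris, Jamal, Rhea, and Wes. That is 4 neighbors, so the degree of Sara is 4.

4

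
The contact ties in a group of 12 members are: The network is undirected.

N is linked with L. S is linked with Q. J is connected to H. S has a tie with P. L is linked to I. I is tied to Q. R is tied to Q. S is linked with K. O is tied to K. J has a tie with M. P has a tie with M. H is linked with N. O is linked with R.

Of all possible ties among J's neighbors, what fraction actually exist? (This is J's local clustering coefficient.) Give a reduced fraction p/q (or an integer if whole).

0

J's neighbors: H and M (k = 2).
Possible neighbor pairs: C(2,2) = 1. Edges among them: none → e = 0.
Clustering(J) = 0/1.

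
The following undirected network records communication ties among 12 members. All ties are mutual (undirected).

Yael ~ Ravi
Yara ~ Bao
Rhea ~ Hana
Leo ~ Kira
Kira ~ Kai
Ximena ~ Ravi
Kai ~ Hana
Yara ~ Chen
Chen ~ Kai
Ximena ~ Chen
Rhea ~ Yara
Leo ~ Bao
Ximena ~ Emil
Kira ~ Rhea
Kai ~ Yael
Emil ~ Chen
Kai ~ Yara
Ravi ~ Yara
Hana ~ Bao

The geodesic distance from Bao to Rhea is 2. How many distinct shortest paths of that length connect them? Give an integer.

2

The shortest distance is 2. The length-2 paths are: Bao–Yara–Rhea; Bao–Hana–Rhea.
That gives 2 distinct shortest paths.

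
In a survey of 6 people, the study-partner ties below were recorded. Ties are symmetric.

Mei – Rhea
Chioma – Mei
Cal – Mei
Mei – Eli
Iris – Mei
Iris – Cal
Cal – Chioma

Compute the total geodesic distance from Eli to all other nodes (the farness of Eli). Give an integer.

Distances from Eli: Cal:2, Chioma:2, Iris:2, Mei:1, Rhea:2.
Sum = 2 + 2 + 2 + 1 + 2 = 9.

9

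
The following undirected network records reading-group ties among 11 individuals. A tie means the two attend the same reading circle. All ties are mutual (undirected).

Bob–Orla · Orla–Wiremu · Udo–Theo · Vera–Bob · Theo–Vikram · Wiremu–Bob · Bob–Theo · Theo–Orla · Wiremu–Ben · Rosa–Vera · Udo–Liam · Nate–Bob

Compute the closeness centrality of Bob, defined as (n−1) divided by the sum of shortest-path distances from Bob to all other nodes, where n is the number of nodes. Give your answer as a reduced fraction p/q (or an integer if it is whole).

5/8

Distances from Bob: Ben:2, Liam:3, Nate:1, Orla:1, Rosa:2, Theo:1, Udo:2, Vera:1, Vikram:2, Wiremu:1. Sum = 16.
n = 11, so closeness = 10/16 = 5/8.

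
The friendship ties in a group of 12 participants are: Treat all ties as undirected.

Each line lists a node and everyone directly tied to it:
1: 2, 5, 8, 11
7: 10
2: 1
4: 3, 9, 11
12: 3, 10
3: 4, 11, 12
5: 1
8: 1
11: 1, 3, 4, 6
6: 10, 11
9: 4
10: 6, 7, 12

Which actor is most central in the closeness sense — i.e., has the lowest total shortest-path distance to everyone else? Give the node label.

11

Farness (sum of distances to all others) for each node — 1:23, 2:33, 3:23, 4:25, 5:33, 6:24, 7:39, 8:33, 9:35, 10:29, 11:19, 12:28.
The smallest farness is 19, for 11, so 11 has the highest closeness.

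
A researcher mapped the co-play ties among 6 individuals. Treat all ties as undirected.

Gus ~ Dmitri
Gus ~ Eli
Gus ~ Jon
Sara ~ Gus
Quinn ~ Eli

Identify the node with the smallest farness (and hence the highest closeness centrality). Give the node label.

Farness (sum of distances to all others) for each node — Dmitri:10, Eli:8, Gus:6, Jon:10, Quinn:12, Sara:10.
The smallest farness is 6, for Gus, so Gus has the highest closeness.

Gus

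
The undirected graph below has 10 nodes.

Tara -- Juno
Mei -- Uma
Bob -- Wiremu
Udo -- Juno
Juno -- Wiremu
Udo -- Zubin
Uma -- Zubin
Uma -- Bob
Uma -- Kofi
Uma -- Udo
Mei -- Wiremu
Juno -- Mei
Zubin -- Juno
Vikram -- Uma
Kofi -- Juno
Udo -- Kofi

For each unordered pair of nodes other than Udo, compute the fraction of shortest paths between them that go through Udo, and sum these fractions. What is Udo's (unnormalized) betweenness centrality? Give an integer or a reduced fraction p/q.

4/3

Pairs whose geodesics pass through Udo — Tara–Vikram: 1/4; Tara–Uma: 1/4; Vikram–Juno: 1/4; Uma–Juno: 1/4; Zubin–Kofi: 1/3.
All other pairs contribute 0.
Summing the contributions gives betweenness(Udo) = 4/3.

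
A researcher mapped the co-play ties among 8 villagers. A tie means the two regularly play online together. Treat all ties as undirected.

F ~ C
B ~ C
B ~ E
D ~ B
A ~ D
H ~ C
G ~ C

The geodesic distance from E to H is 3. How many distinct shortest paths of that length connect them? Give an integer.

The shortest distance is 3, and the only length-3 path is E–B–C–H. So there is exactly 1 shortest path.

1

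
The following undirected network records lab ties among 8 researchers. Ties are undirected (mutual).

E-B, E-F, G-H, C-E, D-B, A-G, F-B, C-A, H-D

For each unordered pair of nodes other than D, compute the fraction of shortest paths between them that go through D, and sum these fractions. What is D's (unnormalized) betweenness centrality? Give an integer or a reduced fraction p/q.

9/2

Pairs whose geodesics pass through D — F–G: 1/2; F–H: 1; E–H: 1; G–B: 1; H–B: 1.
All other pairs contribute 0.
Summing the contributions gives betweenness(D) = 9/2.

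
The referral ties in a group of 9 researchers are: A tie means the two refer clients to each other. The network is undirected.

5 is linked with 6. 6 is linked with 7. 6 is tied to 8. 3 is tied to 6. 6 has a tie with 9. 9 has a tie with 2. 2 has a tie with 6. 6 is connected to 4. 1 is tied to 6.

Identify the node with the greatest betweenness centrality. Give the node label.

6

Unnormalized betweenness of each node: 1:0, 2:0, 3:0, 4:0, 5:0, 6:27, 7:0, 8:0, 9:0.
6 has the largest value, 27, making it the main broker — the node through which the most shortest paths run.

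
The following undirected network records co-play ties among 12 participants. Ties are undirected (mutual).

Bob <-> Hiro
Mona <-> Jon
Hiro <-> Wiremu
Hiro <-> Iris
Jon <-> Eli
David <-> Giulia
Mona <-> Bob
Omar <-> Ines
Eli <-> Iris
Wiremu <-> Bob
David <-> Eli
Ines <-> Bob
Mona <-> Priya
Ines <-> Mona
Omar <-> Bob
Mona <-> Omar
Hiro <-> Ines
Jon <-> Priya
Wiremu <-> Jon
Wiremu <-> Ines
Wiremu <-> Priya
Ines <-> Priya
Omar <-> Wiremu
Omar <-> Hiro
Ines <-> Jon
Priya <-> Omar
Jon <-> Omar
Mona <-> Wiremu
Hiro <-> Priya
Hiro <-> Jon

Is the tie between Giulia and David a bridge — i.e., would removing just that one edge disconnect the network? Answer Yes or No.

Yes

Without the Giulia–David edge there is no alternate route between Giulia and David, so the network disconnects. It is a bridge.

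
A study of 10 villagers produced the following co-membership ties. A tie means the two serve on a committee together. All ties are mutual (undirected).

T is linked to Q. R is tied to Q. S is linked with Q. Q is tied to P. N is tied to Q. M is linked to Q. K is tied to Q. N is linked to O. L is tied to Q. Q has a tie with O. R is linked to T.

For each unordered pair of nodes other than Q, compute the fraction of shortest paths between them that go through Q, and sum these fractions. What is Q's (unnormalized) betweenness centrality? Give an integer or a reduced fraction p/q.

34

Pairs whose geodesics pass through Q — K–O: 1; K–N: 1; K–M: 1; K–P: 1; K–R: 1; K–L: 1; K–T: 1; K–S: 1; O–M: 1; O–P: 1; O–R: 1; O–L: 1; O–T: 1; O–S: 1 … (+20 more pairs).
All other pairs contribute 0.
Summing the contributions gives betweenness(Q) = 34.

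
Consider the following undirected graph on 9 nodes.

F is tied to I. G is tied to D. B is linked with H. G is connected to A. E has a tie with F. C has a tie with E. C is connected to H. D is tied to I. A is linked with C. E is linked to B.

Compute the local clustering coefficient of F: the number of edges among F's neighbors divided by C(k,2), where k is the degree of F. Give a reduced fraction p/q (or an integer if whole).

0

F's neighbors: E and I (k = 2).
Possible neighbor pairs: C(2,2) = 1. Edges among them: none → e = 0.
Clustering(F) = 0/1.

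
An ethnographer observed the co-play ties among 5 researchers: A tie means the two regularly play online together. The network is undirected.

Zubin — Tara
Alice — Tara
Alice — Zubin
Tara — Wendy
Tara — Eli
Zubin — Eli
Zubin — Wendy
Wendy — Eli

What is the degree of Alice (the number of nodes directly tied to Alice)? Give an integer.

2

Alice is directly tied to Tara and Zubin. That is 2 neighbors, so the degree of Alice is 2.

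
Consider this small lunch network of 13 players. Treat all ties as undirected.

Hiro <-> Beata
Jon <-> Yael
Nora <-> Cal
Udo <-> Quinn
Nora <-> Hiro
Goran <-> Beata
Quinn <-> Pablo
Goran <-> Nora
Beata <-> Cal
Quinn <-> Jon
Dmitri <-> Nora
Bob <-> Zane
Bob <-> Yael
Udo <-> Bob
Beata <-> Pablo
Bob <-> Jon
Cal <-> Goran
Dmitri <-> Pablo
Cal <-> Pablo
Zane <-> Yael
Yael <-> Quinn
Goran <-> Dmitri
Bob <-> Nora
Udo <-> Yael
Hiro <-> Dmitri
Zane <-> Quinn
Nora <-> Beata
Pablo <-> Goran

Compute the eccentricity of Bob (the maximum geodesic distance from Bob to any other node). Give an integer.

3

Distances from Bob: Beata:2, Cal:2, Dmitri:2, Goran:2, Hiro:2, Jon:1, Nora:1, Pablo:3, Quinn:2, Udo:1, Yael:1, Zane:1.
The largest is 3 (to Pablo), so the eccentricity of Bob is 3.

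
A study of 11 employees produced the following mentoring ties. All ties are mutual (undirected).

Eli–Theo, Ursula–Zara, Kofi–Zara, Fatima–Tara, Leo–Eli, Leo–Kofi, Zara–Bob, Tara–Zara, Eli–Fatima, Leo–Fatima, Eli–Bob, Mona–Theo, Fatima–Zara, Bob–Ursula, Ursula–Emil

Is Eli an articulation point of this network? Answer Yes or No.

Yes

Removing Eli leaves {Bob, Emil, Fatima, Kofi, Leo, Tara, Ursula, and Zara} with no path to {Mona and Theo}, so the network splits into 2 components. Eli is a cut vertex.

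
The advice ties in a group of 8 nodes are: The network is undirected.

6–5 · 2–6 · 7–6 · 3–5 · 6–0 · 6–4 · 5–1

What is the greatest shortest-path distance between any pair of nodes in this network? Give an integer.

Eccentricity of each node (its greatest distance to any other): 0:3, 1:3, 2:3, 3:3, 4:3, 5:2, 6:2, 7:3.
The maximum eccentricity is 3, realized for instance by the pair 2–1 via 2 – 6 – 5 – 1. So the diameter is 3.

3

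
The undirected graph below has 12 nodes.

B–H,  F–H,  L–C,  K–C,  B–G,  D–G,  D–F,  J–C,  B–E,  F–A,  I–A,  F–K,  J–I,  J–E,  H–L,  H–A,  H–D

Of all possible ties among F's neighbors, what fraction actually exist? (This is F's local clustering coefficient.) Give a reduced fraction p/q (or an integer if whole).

1/3

F's neighbors: A, D, H, and K (k = 4).
Possible neighbor pairs: C(4,2) = 6. Edges among them: A–H, D–H → e = 2.
Clustering(F) = 2/6 = 1/3.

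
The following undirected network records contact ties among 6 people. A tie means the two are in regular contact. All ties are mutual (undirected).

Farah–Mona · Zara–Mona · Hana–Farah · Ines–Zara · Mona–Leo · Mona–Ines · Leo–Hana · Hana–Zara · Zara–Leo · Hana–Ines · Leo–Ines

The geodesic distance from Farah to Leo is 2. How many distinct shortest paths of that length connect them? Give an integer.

The shortest distance is 2. The length-2 paths are: Farah–Mona–Leo; Farah–Hana–Leo.
That gives 2 distinct shortest paths.

2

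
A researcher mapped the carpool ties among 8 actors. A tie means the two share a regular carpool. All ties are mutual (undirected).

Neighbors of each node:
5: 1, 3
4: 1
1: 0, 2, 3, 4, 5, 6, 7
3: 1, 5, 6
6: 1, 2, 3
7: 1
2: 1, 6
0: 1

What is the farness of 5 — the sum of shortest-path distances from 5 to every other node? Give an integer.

Distances from 5: 0:2, 1:1, 2:2, 3:1, 4:2, 6:2, 7:2.
Sum = 2 + 1 + 2 + 1 + 2 + 2 + 2 = 12.

12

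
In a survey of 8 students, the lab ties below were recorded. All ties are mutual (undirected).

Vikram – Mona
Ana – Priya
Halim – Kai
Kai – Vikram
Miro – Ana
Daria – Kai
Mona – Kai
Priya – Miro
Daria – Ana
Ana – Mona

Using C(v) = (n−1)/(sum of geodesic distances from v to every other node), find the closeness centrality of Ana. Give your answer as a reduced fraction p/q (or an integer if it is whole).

Distances from Ana: Daria:1, Halim:3, Kai:2, Miro:1, Mona:1, Priya:1, Vikram:2. Sum = 11.
n = 8, so closeness = 7/11.

7/11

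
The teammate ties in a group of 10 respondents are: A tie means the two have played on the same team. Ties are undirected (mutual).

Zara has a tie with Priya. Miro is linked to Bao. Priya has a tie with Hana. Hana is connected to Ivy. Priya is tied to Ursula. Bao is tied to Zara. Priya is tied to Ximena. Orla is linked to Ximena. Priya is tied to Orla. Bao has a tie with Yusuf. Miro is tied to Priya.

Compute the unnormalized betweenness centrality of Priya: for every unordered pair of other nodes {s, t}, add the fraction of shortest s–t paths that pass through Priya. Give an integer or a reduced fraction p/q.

Pairs whose geodesics pass through Priya — Yusuf–Hana: 2/2; Yusuf–Ivy: 2/2; Yusuf–Orla: 2/2; Yusuf–Ximena: 2/2; Yusuf–Ursula: 2/2; Hana–Miro: 1; Hana–Bao: 2/2; Hana–Zara: 1; Hana–Orla: 1; Hana–Ximena: 1; Hana–Ursula: 1; Ivy–Miro: 1; Ivy–Bao: 2/2; Ivy–Zara: 1 … (+15 more pairs).
All other pairs contribute 0.
Summing the contributions gives betweenness(Priya) = 57/2.

57/2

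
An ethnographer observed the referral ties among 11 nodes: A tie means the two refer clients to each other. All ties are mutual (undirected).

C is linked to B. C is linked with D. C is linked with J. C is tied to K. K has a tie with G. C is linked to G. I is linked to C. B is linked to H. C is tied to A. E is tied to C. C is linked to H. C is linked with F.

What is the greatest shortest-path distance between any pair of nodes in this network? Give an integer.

2

Eccentricity of each node (its greatest distance to any other): A:2, B:2, C:1, D:2, E:2, F:2, G:2, H:2, I:2, J:2, K:2.
The maximum eccentricity is 2, realized for instance by the pair H–A via H – C – A. So the diameter is 2.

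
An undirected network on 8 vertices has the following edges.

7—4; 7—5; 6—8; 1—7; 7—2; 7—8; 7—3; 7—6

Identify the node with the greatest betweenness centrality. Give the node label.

7

Unnormalized betweenness of each node: 1:0, 2:0, 3:0, 4:0, 5:0, 6:0, 7:20, 8:0.
7 has the largest value, 20, making it the main broker — the node through which the most shortest paths run.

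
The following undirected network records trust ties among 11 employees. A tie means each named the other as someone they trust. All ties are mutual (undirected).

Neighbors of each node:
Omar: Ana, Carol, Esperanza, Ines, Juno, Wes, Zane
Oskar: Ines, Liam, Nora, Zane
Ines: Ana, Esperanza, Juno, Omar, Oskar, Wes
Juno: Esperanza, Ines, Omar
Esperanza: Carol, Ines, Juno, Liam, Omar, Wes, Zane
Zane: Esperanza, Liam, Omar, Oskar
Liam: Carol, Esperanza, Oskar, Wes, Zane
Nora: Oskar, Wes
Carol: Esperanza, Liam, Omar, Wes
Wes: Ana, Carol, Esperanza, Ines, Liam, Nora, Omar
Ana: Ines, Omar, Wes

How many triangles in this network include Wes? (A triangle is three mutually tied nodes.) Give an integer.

9

Wes's neighbors: Ana, Carol, Esperanza, Ines, Liam, Nora, and Omar.
Neighbor pairs that are themselves tied: Wes–Ana–Ines; Wes–Ana–Omar; Wes–Carol–Esperanza; Wes–Carol–Liam; Wes–Carol–Omar; Wes–Esperanza–Ines; Wes–Esperanza–Liam; Wes–Esperanza–Omar; Wes–Ines–Omar. Each forms one triangle with Wes, for 9 in total.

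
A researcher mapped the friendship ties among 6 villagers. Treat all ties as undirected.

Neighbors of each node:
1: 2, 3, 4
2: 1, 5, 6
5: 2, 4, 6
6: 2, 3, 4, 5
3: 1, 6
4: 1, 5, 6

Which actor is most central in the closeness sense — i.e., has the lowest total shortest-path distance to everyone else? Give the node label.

Farness (sum of distances to all others) for each node — 1:7, 2:7, 3:8, 4:7, 5:7, 6:6.
The smallest farness is 6, for 6, so 6 has the highest closeness.

6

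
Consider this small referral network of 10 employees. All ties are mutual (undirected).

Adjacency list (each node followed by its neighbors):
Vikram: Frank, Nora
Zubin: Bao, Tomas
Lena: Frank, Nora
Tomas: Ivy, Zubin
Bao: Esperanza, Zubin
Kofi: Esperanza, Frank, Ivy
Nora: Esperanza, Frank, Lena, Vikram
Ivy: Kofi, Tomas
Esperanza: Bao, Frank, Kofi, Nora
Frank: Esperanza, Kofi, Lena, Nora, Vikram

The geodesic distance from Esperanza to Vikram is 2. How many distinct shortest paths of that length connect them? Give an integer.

The shortest distance is 2. The length-2 paths are: Esperanza–Nora–Vikram; Esperanza–Frank–Vikram.
That gives 2 distinct shortest paths.

2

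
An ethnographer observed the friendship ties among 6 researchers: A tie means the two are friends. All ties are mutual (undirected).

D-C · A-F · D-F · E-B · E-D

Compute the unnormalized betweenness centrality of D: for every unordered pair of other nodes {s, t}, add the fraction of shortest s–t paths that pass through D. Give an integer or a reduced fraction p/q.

8

Pairs whose geodesics pass through D — E–C: 1; E–A: 1; E–F: 1; C–A: 1; C–F: 1; C–B: 1; A–B: 1; F–B: 1.
All other pairs contribute 0.
Summing the contributions gives betweenness(D) = 8.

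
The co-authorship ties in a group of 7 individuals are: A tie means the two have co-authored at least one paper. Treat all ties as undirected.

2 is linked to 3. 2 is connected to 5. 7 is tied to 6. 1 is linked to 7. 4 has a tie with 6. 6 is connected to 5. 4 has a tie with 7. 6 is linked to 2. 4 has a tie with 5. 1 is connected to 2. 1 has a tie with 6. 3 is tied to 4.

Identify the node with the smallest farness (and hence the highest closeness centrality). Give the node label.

6

Farness (sum of distances to all others) for each node — 1:9, 2:8, 3:10, 4:8, 5:9, 6:7, 7:9.
The smallest farness is 7, for 6, so 6 has the highest closeness.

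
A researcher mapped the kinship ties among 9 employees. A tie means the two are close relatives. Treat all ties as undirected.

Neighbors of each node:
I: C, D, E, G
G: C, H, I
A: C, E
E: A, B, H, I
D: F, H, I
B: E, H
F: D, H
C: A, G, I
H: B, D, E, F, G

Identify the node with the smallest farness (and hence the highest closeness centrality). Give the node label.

Farness (sum of distances to all others) for each node — A:16, B:15, C:15, D:14, E:12, F:16, G:13, H:11, I:12.
The smallest farness is 11, for H, so H has the highest closeness.

H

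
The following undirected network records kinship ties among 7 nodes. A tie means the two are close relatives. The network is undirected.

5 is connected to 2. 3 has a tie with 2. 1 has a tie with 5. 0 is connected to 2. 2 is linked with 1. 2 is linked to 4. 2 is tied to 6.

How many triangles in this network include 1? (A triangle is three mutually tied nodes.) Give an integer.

1's neighbors: 2 and 5.
Neighbor pairs that are themselves tied: 1–2–5. Each forms one triangle with 1, for 1 in total.

1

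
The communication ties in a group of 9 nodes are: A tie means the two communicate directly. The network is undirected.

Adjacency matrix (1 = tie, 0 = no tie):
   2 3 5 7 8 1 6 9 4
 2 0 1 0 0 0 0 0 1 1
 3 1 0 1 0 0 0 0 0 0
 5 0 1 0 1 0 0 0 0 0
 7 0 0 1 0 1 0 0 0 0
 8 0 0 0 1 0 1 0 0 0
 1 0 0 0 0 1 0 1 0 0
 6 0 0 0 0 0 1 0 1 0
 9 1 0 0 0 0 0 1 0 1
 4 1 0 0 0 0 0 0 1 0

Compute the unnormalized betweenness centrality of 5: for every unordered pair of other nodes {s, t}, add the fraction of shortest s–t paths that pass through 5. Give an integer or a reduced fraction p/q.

Pairs whose geodesics pass through 5 — 2–7: 1; 2–8: 1/2; 3–7: 1; 3–8: 1; 3–1: 1/2; 7–9: 1/2; 7–4: 1.
All other pairs contribute 0.
Summing the contributions gives betweenness(5) = 11/2.

11/2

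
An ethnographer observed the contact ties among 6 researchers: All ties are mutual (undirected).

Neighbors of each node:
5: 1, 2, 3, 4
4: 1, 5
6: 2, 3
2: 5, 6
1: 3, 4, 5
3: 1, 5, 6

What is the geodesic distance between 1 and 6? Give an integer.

One shortest route is 1 – 3 – 6, which uses 2 edges, and 1 and 6 are not directly tied, so nothing shorter exists. So d(1,6) = 2.

2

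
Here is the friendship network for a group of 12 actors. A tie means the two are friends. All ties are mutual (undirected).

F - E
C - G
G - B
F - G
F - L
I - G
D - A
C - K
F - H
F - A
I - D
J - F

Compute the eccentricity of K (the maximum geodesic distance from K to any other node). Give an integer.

Distances from K: A:4, B:3, C:1, D:4, E:4, F:3, G:2, H:4, I:3, J:4, L:4.
The largest is 4 (to D, J, E, A, L, and H), so the eccentricity of K is 4.

4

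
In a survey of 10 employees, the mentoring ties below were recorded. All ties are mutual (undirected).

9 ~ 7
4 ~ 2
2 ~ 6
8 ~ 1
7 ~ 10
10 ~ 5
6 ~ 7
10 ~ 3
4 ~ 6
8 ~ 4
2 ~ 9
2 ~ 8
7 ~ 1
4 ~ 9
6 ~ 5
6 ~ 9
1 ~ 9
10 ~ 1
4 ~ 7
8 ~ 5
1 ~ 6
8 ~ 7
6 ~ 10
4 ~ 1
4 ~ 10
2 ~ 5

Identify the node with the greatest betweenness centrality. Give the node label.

Unnormalized betweenness of each node: 1:29/20, 2:6/5, 3:0, 4:157/60, 5:41/30, 6:37/12, 7:29/20, 8:17/12, 9:1/2, 10:107/12.
10 has the largest value, 107/12, making it the main broker — the node through which the most shortest paths run.

10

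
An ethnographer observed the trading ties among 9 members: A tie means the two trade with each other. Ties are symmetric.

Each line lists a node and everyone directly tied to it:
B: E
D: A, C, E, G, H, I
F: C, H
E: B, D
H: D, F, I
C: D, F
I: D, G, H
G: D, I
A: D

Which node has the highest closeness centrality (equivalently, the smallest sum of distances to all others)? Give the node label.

Farness (sum of distances to all others) for each node — A:17, B:22, C:15, D:10, E:15, F:19, G:16, H:14, I:14.
The smallest farness is 10, for D, so D has the highest closeness.

D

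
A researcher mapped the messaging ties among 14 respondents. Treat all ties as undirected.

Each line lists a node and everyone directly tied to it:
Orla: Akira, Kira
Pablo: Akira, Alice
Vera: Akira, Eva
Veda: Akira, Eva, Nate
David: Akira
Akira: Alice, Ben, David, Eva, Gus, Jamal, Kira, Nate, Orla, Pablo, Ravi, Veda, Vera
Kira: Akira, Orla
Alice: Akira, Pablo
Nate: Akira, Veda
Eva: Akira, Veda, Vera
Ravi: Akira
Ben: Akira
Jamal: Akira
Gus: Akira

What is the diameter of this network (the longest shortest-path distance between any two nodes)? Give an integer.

2

Eccentricity of each node (its greatest distance to any other): Akira:1, Alice:2, Ben:2, David:2, Eva:2, Gus:2, Jamal:2, Kira:2, Nate:2, Orla:2, Pablo:2, Ravi:2, Veda:2, Vera:2.
The maximum eccentricity is 2, realized for instance by the pair Kira–Alice via Kira – Akira – Alice. So the diameter is 2.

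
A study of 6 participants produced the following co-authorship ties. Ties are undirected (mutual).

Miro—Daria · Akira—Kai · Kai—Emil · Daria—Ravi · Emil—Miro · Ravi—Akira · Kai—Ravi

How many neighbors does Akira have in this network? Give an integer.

2

Akira is directly tied to Kai and Ravi. That is 2 neighbors, so the degree of Akira is 2.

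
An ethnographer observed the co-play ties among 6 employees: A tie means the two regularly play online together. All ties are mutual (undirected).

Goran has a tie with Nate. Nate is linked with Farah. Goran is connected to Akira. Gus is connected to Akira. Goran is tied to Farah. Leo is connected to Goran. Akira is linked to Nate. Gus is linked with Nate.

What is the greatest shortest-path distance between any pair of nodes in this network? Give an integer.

3

Eccentricity of each node (its greatest distance to any other): Akira:2, Farah:2, Goran:2, Gus:3, Leo:3, Nate:2.
The maximum eccentricity is 3, realized for instance by the pair Gus–Leo via Gus – Akira – Goran – Leo. So the diameter is 3.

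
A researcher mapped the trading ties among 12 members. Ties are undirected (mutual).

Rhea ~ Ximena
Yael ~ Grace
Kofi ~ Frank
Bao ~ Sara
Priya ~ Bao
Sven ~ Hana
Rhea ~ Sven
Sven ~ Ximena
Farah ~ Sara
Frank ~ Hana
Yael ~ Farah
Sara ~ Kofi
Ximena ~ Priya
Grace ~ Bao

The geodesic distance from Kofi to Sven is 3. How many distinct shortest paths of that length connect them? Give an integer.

The shortest distance is 3, and the only length-3 path is Kofi–Frank–Hana–Sven. So there is exactly 1 shortest path.

1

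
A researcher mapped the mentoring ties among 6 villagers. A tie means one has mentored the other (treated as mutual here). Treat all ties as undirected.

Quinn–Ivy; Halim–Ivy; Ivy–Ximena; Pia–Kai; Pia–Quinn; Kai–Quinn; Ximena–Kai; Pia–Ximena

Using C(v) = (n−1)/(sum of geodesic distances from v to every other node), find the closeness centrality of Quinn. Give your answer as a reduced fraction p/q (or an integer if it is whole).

5/7

Distances from Quinn: Halim:2, Ivy:1, Kai:1, Pia:1, Ximena:2. Sum = 7.
n = 6, so closeness = 5/7.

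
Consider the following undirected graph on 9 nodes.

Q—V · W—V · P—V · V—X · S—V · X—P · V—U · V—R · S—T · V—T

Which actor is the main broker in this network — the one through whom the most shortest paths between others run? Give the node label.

V

Unnormalized betweenness of each node: P:0, Q:0, R:0, S:0, T:0, U:0, V:26, W:0, X:0.
V has the largest value, 26, making it the main broker — the node through which the most shortest paths run.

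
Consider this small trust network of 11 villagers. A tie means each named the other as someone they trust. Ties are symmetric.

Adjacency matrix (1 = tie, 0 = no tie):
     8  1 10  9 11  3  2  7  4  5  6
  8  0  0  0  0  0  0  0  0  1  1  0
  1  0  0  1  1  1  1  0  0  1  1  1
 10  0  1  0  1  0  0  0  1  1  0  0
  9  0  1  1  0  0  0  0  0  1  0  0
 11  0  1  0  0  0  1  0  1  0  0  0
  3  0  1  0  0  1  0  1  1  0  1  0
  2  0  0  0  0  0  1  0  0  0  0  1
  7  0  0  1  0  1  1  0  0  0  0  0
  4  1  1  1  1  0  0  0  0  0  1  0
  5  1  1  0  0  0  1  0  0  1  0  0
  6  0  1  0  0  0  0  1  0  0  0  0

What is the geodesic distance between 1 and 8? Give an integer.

One shortest route is 1 – 4 – 8, which uses 2 edges, and 1 and 8 are not directly tied, so nothing shorter exists. So d(1,8) = 2.

2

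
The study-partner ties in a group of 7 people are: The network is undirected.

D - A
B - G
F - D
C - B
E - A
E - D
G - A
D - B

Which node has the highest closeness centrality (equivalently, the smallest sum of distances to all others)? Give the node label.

Farness (sum of distances to all others) for each node — A:10, B:9, C:14, D:8, E:11, F:13, G:11.
The smallest farness is 8, for D, so D has the highest closeness.

D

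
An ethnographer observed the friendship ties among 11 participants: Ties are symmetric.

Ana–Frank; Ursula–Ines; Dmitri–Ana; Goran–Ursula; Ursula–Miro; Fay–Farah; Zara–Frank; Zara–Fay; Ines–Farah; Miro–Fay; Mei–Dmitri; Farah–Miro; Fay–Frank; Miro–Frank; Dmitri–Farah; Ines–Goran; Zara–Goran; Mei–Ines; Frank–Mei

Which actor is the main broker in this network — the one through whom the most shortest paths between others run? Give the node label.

Unnormalized betweenness of each node: Ana:5/6, Dmitri:8/3, Farah:35/6, Fay:7/3, Frank:10, Goran:2, Ines:17/3, Mei:23/6, Miro:13/3, Ursula:3/2, Zara:3.
Frank has the largest value, 10, making it the main broker — the node through which the most shortest paths run.

Frank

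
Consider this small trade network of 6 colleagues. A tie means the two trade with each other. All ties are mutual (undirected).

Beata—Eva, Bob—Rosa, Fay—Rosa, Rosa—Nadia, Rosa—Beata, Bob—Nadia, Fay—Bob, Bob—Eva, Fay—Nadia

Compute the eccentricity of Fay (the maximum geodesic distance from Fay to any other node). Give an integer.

Distances from Fay: Beata:2, Bob:1, Eva:2, Nadia:1, Rosa:1.
The largest is 2 (to Beata and Eva), so the eccentricity of Fay is 2.

2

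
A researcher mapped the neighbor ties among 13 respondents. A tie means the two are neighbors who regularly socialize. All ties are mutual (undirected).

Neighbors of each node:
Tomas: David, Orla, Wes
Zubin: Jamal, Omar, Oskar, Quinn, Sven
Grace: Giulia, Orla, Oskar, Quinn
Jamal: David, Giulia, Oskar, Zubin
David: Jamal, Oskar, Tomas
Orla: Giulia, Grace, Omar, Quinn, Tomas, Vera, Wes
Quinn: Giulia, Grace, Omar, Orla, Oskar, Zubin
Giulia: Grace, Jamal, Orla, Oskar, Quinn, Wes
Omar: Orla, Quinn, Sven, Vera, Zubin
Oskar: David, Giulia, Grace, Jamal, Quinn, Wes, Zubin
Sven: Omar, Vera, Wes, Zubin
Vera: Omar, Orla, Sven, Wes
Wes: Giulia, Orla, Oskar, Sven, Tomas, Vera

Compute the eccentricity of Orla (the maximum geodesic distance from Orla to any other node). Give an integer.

Distances from Orla: David:2, Giulia:1, Grace:1, Jamal:2, Omar:1, Oskar:2, Quinn:1, Sven:2, Tomas:1, Vera:1, Wes:1, Zubin:2.
The largest is 2 (to David, Sven, Oskar, Jamal, and Zubin), so the eccentricity of Orla is 2.

2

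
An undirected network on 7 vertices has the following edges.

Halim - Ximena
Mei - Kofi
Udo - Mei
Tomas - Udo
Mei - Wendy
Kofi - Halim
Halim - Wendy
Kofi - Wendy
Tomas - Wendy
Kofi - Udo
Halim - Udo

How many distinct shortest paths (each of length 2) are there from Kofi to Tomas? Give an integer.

The shortest distance is 2. The length-2 paths are: Kofi–Wendy–Tomas; Kofi–Udo–Tomas.
That gives 2 distinct shortest paths.

2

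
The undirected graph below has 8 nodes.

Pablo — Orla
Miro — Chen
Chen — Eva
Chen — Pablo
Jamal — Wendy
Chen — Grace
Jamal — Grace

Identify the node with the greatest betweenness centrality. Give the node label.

Chen

Unnormalized betweenness of each node: Chen:17, Eva:0, Grace:10, Jamal:6, Miro:0, Orla:0, Pablo:6, Wendy:0.
Chen has the largest value, 17, making it the main broker — the node through which the most shortest paths run.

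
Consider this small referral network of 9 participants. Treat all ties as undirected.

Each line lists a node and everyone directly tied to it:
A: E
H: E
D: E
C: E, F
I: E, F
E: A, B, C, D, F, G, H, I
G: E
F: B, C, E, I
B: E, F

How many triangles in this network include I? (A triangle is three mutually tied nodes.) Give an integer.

1

I's neighbors: E and F.
Neighbor pairs that are themselves tied: I–E–F. Each forms one triangle with I, for 1 in total.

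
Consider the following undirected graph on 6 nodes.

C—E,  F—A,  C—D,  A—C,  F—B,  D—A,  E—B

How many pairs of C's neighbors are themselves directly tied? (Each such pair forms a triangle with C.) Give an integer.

C's neighbors: A, D, and E.
Neighbor pairs that are themselves tied: C–A–D. Each forms one triangle with C, for 1 in total.

1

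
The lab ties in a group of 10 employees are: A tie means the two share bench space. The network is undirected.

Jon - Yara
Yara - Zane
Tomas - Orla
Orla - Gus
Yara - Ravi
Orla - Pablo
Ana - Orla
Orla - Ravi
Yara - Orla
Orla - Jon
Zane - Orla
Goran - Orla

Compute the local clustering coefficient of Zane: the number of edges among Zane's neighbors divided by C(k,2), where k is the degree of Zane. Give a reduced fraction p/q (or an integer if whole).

Zane's neighbors: Orla and Yara (k = 2).
Possible neighbor pairs: C(2,2) = 1. Edges among them: Orla–Yara → e = 1.
Clustering(Zane) = 1/1.

1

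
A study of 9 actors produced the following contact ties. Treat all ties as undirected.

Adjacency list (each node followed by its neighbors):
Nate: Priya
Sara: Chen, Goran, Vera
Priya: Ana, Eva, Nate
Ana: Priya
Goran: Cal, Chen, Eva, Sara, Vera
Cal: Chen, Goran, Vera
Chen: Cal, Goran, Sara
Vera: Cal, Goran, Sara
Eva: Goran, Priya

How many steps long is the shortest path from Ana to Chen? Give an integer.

One shortest route is Ana – Priya – Eva – Goran – Chen, which uses 4 edges, and at distance 3 from Ana we only reach {Goran}, which does not include Chen. So d(Ana,Chen) = 4.

4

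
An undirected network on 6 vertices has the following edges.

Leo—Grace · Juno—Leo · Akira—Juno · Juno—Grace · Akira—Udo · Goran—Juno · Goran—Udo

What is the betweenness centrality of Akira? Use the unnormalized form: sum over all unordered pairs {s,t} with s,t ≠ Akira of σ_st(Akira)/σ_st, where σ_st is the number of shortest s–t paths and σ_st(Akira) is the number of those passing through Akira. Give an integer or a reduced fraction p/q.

3/2

Pairs whose geodesics pass through Akira — Grace–Udo: 1/2; Leo–Udo: 1/2; Juno–Udo: 1/2.
All other pairs contribute 0.
Summing the contributions gives betweenness(Akira) = 3/2.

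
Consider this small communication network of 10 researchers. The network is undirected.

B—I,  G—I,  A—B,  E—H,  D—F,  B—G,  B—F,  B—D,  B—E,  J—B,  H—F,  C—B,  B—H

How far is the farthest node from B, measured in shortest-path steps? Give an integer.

1

Distances from B: A:1, C:1, D:1, E:1, F:1, G:1, H:1, I:1, J:1.
The largest is 1 (to J, G, D, I, E, A, F, H, and C), so the eccentricity of B is 1.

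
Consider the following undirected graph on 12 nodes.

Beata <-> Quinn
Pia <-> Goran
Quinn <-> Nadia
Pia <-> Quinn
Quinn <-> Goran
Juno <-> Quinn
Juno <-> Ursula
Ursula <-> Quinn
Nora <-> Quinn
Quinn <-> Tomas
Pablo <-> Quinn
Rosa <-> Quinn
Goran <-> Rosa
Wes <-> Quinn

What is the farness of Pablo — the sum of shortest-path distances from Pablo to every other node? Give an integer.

21

Distances from Pablo: Beata:2, Goran:2, Juno:2, Nadia:2, Nora:2, Pia:2, Quinn:1, Rosa:2, Tomas:2, Ursula:2, Wes:2.
Sum = 2 + 2 + 2 + 2 + 2 + 2 + 1 + 2 + 2 + 2 + 2 = 21.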